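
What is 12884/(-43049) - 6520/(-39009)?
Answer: -221912476/1679298441 ≈ -0.13215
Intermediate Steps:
12884/(-43049) - 6520/(-39009) = 12884*(-1/43049) - 6520*(-1/39009) = -12884/43049 + 6520/39009 = -221912476/1679298441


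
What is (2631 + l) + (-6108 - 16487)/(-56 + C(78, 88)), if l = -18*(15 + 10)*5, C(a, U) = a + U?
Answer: 3863/22 ≈ 175.59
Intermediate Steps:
C(a, U) = U + a
l = -2250 (l = -18*25*5 = -450*5 = -2250)
(2631 + l) + (-6108 - 16487)/(-56 + C(78, 88)) = (2631 - 2250) + (-6108 - 16487)/(-56 + (88 + 78)) = 381 - 22595/(-56 + 166) = 381 - 22595/110 = 381 - 22595*1/110 = 381 - 4519/22 = 3863/22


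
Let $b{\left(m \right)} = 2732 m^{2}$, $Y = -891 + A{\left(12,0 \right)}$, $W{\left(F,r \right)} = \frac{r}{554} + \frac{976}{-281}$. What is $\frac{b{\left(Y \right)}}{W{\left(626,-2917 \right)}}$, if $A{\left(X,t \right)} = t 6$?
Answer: $- \frac{30694425029928}{123671} \approx -2.4819 \cdot 10^{8}$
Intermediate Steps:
$A{\left(X,t \right)} = 6 t$
$W{\left(F,r \right)} = - \frac{976}{281} + \frac{r}{554}$ ($W{\left(F,r \right)} = r \frac{1}{554} + 976 \left(- \frac{1}{281}\right) = \frac{r}{554} - \frac{976}{281} = - \frac{976}{281} + \frac{r}{554}$)
$Y = -891$ ($Y = -891 + 6 \cdot 0 = -891 + 0 = -891$)
$\frac{b{\left(Y \right)}}{W{\left(626,-2917 \right)}} = \frac{2732 \left(-891\right)^{2}}{- \frac{976}{281} + \frac{1}{554} \left(-2917\right)} = \frac{2732 \cdot 793881}{- \frac{976}{281} - \frac{2917}{554}} = \frac{2168882892}{- \frac{1360381}{155674}} = 2168882892 \left(- \frac{155674}{1360381}\right) = - \frac{30694425029928}{123671}$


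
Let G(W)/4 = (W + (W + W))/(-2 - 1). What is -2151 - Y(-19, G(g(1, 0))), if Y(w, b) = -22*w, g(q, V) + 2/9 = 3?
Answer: -2569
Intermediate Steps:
g(q, V) = 25/9 (g(q, V) = -2/9 + 3 = 25/9)
G(W) = -4*W (G(W) = 4*((W + (W + W))/(-2 - 1)) = 4*((W + 2*W)/(-3)) = 4*((3*W)*(-⅓)) = 4*(-W) = -4*W)
-2151 - Y(-19, G(g(1, 0))) = -2151 - (-22)*(-19) = -2151 - 1*418 = -2151 - 418 = -2569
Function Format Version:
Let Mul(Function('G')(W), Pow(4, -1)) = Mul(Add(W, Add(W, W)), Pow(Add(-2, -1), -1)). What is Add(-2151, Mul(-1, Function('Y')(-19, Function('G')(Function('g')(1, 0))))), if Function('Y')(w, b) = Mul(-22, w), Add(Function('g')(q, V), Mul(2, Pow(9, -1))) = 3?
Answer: -2569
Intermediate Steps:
Function('g')(q, V) = Rational(25, 9) (Function('g')(q, V) = Add(Rational(-2, 9), 3) = Rational(25, 9))
Function('G')(W) = Mul(-4, W) (Function('G')(W) = Mul(4, Mul(Add(W, Add(W, W)), Pow(Add(-2, -1), -1))) = Mul(4, Mul(Add(W, Mul(2, W)), Pow(-3, -1))) = Mul(4, Mul(Mul(3, W), Rational(-1, 3))) = Mul(4, Mul(-1, W)) = Mul(-4, W))
Add(-2151, Mul(-1, Function('Y')(-19, Function('G')(Function('g')(1, 0))))) = Add(-2151, Mul(-1, Mul(-22, -19))) = Add(-2151, Mul(-1, 418)) = Add(-2151, -418) = -2569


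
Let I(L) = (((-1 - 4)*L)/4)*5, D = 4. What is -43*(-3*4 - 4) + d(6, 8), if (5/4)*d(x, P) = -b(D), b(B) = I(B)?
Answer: 708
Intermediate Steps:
I(L) = -25*L/4 (I(L) = (-5*L*(1/4))*5 = -5*L/4*5 = -25*L/4)
b(B) = -25*B/4
d(x, P) = 20 (d(x, P) = 4*(-(-25)*4/4)/5 = 4*(-1*(-25))/5 = (4/5)*25 = 20)
-43*(-3*4 - 4) + d(6, 8) = -43*(-3*4 - 4) + 20 = -43*(-12 - 4) + 20 = -43*(-16) + 20 = 688 + 20 = 708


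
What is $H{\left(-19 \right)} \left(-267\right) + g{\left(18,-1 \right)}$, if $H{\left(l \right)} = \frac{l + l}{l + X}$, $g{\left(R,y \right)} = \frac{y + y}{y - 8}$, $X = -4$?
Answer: $- \frac{91268}{207} \approx -440.91$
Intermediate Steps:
$g{\left(R,y \right)} = \frac{2 y}{-8 + y}$
$H{\left(l \right)} = \frac{2 l}{-4 + l}$ ($H{\left(l \right)} = \frac{l + l}{l - 4} = \frac{2 l}{-4 + l}$)
$H{\left(-19 \right)} \left(-267\right) + g{\left(18,-1 \right)} = 2 \left(-19\right) \frac{1}{-4 - 19} \left(-267\right) + 2 \left(-1\right) \frac{1}{-8 - 1} = 2 \left(-19\right) \frac{1}{-23} \left(-267\right) + 2 \left(-1\right) \frac{1}{-9} = 2 \left(-19\right) \left(- \frac{1}{23}\right) \left(-267\right) + 2 \left(-1\right) \left(- \frac{1}{9}\right) = \frac{38}{23} \left(-267\right) + \frac{2}{9} = - \frac{10146}{23} + \frac{2}{9} = - \frac{91268}{207}$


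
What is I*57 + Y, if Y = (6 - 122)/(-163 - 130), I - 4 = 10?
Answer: 233930/293 ≈ 798.40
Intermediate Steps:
I = 14 (I = 4 + 10 = 14)
Y = 116/293 (Y = -116/(-293) = -116*(-1/293) = 116/293 ≈ 0.39590)
I*57 + Y = 14*57 + 116/293 = 798 + 116/293 = 233930/293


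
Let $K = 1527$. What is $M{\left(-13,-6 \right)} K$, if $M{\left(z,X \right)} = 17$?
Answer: $25959$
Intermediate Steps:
$M{\left(-13,-6 \right)} K = 17 \cdot 1527 = 25959$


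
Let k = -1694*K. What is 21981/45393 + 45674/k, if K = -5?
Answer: 376576492/64079785 ≈ 5.8767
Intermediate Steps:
k = 8470 (k = -1694*(-5) = 8470)
21981/45393 + 45674/k = 21981/45393 + 45674/8470 = 21981*(1/45393) + 45674*(1/8470) = 7327/15131 + 22837/4235 = 376576492/64079785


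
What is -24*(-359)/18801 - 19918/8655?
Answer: -33322982/18080295 ≈ -1.8431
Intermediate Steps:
-24*(-359)/18801 - 19918/8655 = 8616*(1/18801) - 19918*1/8655 = 2872/6267 - 19918/8655 = -33322982/18080295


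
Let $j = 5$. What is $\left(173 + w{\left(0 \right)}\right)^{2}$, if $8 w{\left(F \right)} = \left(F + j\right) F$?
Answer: $29929$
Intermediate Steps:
$w{\left(F \right)} = \frac{F \left(5 + F\right)}{8}$ ($w{\left(F \right)} = \frac{\left(F + 5\right) F}{8} = \frac{\left(5 + F\right) F}{8} = \frac{F \left(5 + F\right)}{8}$)
$\left(173 + w{\left(0 \right)}\right)^{2} = \left(173 + \frac{1}{8} \cdot 0 \left(5 + 0\right)\right)^{2} = \left(173 + \frac{1}{8} \cdot 0 \cdot 5\right)^{2} = \left(173 + 0\right)^{2} = 173^{2} = 29929$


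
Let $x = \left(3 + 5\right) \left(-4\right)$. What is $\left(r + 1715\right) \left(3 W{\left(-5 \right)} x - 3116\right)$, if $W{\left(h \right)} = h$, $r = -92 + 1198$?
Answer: $-7436156$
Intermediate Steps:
$r = 1106$
$x = -32$ ($x = 8 \left(-4\right) = -32$)
$\left(r + 1715\right) \left(3 W{\left(-5 \right)} x - 3116\right) = \left(1106 + 1715\right) \left(3 \left(-5\right) \left(-32\right) - 3116\right) = 2821 \left(\left(-15\right) \left(-32\right) - 3116\right) = 2821 \left(480 - 3116\right) = 2821 \left(-2636\right) = -7436156$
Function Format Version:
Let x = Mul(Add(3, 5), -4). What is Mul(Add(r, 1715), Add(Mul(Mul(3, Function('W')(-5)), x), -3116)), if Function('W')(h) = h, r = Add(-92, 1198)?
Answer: -7436156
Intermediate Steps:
r = 1106
x = -32 (x = Mul(8, -4) = -32)
Mul(Add(r, 1715), Add(Mul(Mul(3, Function('W')(-5)), x), -3116)) = Mul(Add(1106, 1715), Add(Mul(Mul(3, -5), -32), -3116)) = Mul(2821, Add(Mul(-15, -32), -3116)) = Mul(2821, Add(480, -3116)) = Mul(2821, -2636) = -7436156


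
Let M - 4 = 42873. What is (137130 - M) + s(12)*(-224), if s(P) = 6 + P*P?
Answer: 60653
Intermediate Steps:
M = 42877 (M = 4 + 42873 = 42877)
s(P) = 6 + P²
(137130 - M) + s(12)*(-224) = (137130 - 1*42877) + (6 + 12²)*(-224) = (137130 - 42877) + (6 + 144)*(-224) = 94253 + 150*(-224) = 94253 - 33600 = 60653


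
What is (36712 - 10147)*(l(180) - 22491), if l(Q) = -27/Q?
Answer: -2389909599/4 ≈ -5.9748e+8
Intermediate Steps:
(36712 - 10147)*(l(180) - 22491) = (36712 - 10147)*(-27/180 - 22491) = 26565*(-27*1/180 - 22491) = 26565*(-3/20 - 22491) = 26565*(-449823/20) = -2389909599/4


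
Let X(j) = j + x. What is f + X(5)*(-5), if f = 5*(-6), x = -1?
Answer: -50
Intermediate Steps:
f = -30
X(j) = -1 + j (X(j) = j - 1 = -1 + j)
f + X(5)*(-5) = -30 + (-1 + 5)*(-5) = -30 + 4*(-5) = -30 - 20 = -50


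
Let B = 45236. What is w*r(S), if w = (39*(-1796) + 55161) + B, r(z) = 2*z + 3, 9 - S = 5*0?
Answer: 637413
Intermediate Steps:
S = 9 (S = 9 - 5*0 = 9 - 1*0 = 9 + 0 = 9)
r(z) = 3 + 2*z
w = 30353 (w = (39*(-1796) + 55161) + 45236 = (-70044 + 55161) + 45236 = -14883 + 45236 = 30353)
w*r(S) = 30353*(3 + 2*9) = 30353*(3 + 18) = 30353*21 = 637413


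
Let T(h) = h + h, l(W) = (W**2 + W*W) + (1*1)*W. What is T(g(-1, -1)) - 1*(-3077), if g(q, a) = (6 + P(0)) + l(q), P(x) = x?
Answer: 3091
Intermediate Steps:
l(W) = W + 2*W**2 (l(W) = (W**2 + W**2) + 1*W = 2*W**2 + W = W + 2*W**2)
g(q, a) = 6 + q*(1 + 2*q) (g(q, a) = (6 + 0) + q*(1 + 2*q) = 6 + q*(1 + 2*q))
T(h) = 2*h
T(g(-1, -1)) - 1*(-3077) = 2*(6 - (1 + 2*(-1))) - 1*(-3077) = 2*(6 - (1 - 2)) + 3077 = 2*(6 - 1*(-1)) + 3077 = 2*(6 + 1) + 3077 = 2*7 + 3077 = 14 + 3077 = 3091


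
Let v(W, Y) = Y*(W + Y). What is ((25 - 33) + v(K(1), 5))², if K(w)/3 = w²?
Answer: 1024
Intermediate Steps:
K(w) = 3*w²
((25 - 33) + v(K(1), 5))² = ((25 - 33) + 5*(3*1² + 5))² = (-8 + 5*(3*1 + 5))² = (-8 + 5*(3 + 5))² = (-8 + 5*8)² = (-8 + 40)² = 32² = 1024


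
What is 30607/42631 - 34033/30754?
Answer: -509573145/1311073774 ≈ -0.38867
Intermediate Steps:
30607/42631 - 34033/30754 = -509573145/1311073774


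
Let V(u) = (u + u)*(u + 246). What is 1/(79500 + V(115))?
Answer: 1/162530 ≈ 6.1527e-6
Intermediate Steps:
V(u) = 2*u*(246 + u) (V(u) = (2*u)*(246 + u) = 2*u*(246 + u))
1/(79500 + V(115)) = 1/(79500 + 2*115*(246 + 115)) = 1/(79500 + 2*115*361) = 1/(79500 + 83030) = 1/162530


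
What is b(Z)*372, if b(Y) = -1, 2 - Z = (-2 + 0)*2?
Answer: -372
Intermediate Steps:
Z = 6 (Z = 2 - (-2 + 0)*2 = 2 - (-2)*2 = 2 - 1*(-4) = 2 + 4 = 6)
b(Z)*372 = -1*372 = -372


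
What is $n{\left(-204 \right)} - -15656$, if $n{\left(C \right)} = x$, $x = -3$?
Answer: $15653$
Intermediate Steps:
$n{\left(C \right)} = -3$
$n{\left(-204 \right)} - -15656 = -3 - -15656 = -3 + 15656 = 15653$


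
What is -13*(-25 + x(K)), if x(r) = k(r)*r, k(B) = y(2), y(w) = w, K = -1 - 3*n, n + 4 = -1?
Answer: -39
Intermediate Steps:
n = -5 (n = -4 - 1 = -5)
K = 14 (K = -1 - 3*(-5) = -1 + 15 = 14)
k(B) = 2
x(r) = 2*r
-13*(-25 + x(K)) = -13*(-25 + 2*14) = -13*(-25 + 28) = -13*3 = -39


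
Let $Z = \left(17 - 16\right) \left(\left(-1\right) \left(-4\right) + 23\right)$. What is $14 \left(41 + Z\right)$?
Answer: $952$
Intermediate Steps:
$Z = 27$ ($Z = 1 \left(4 + 23\right) = 1 \cdot 27 = 27$)
$14 \left(41 + Z\right) = 14 \left(41 + 27\right) = 14 \cdot 68 = 952$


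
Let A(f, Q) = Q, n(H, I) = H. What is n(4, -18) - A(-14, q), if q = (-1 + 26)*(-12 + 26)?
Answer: -346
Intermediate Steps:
q = 350 (q = 25*14 = 350)
n(4, -18) - A(-14, q) = 4 - 1*350 = 4 - 350 = -346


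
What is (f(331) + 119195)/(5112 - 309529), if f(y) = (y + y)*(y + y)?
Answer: -557439/304417 ≈ -1.8312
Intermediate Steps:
f(y) = 4*y² (f(y) = (2*y)*(2*y) = 4*y²)
(f(331) + 119195)/(5112 - 309529) = (4*331² + 119195)/(5112 - 309529) = (4*109561 + 119195)/(-304417) = (438244 + 119195)*(-1/304417) = 557439*(-1/304417) = -557439/304417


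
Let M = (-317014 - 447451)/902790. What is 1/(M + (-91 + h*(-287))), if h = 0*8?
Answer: -180558/16583671 ≈ -0.010888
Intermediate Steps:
h = 0
M = -152893/180558 (M = -764465*1/902790 = -152893/180558 ≈ -0.84678)
1/(M + (-91 + h*(-287))) = 1/(-152893/180558 + (-91 + 0*(-287))) = 1/(-152893/180558 + (-91 + 0)) = 1/(-152893/180558 - 91) = 1/(-16583671/180558) = -180558/16583671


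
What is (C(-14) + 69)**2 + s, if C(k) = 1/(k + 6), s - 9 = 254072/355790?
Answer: 54119697719/11385280 ≈ 4753.5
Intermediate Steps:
s = 1728091/177895 (s = 9 + 254072/355790 = 9 + 254072*(1/355790) = 9 + 127036/177895 = 1728091/177895 ≈ 9.7141)
C(k) = 1/(6 + k)
(C(-14) + 69)**2 + s = (1/(6 - 14) + 69)**2 + 1728091/177895 = (1/(-8) + 69)**2 + 1728091/177895 = (-1/8 + 69)**2 + 1728091/177895 = (551/8)**2 + 1728091/177895 = 303601/64 + 1728091/177895 = 54119697719/11385280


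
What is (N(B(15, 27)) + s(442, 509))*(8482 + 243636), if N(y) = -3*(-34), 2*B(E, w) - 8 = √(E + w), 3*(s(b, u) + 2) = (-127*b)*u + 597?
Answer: -7203341282462/3 ≈ -2.4011e+12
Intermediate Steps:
s(b, u) = 197 - 127*b*u/3 (s(b, u) = -2 + ((-127*b)*u + 597)/3 = -2 + (-127*b*u + 597)/3 = -2 + (597 - 127*b*u)/3 = -2 + (199 - 127*b*u/3) = 197 - 127*b*u/3)
B(E, w) = 4 + √(E + w)/2
N(y) = 102
(N(B(15, 27)) + s(442, 509))*(8482 + 243636) = (102 + (197 - 127/3*442*509))*(8482 + 243636) = (102 + (197 - 28572206/3))*252118 = (102 - 28571615/3)*252118 = -28571309/3*252118 = -7203341282462/3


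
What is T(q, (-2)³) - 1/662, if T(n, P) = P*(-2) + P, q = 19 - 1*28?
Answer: 5295/662 ≈ 7.9985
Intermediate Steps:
q = -9 (q = 19 - 28 = -9)
T(n, P) = -P (T(n, P) = -2*P + P = -P)
T(q, (-2)³) - 1/662 = -1*(-2)³ - 1/662 = -1*(-8) - 1*1/662 = 8 - 1/662 = 5295/662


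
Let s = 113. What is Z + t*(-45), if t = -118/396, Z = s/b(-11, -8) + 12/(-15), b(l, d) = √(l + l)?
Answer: 1387/110 - 113*I*√22/22 ≈ 12.609 - 24.092*I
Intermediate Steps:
b(l, d) = √2*√l (b(l, d) = √(2*l) = √2*√l)
Z = -⅘ - 113*I*√22/22 (Z = 113/((√2*√(-11))) + 12/(-15) = 113/((√2*(I*√11))) + 12*(-1/15) = 113/((I*√22)) - ⅘ = 113*(-I*√22/22) - ⅘ = -113*I*√22/22 - ⅘ = -⅘ - 113*I*√22/22 ≈ -0.8 - 24.092*I)
t = -59/198 (t = -118*1/396 = -59/198 ≈ -0.29798)
Z + t*(-45) = (-⅘ - 113*I*√22/22) - 59/198*(-45) = (-⅘ - 113*I*√22/22) + 295/22 = 1387/110 - 113*I*√22/22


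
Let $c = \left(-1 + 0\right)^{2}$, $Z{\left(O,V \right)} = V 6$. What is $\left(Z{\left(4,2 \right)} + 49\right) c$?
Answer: $61$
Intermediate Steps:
$Z{\left(O,V \right)} = 6 V$
$c = 1$ ($c = \left(-1\right)^{2} = 1$)
$\left(Z{\left(4,2 \right)} + 49\right) c = \left(6 \cdot 2 + 49\right) 1 = \left(12 + 49\right) 1 = 61 \cdot 1 = 61$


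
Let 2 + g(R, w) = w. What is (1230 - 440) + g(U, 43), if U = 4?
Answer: 831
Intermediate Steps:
g(R, w) = -2 + w
(1230 - 440) + g(U, 43) = (1230 - 440) + (-2 + 43) = 790 + 41 = 831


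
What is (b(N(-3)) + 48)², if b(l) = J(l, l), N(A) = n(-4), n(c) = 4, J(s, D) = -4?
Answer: 1936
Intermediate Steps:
N(A) = 4
b(l) = -4
(b(N(-3)) + 48)² = (-4 + 48)² = 44² = 1936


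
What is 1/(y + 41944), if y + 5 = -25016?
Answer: 1/16923 ≈ 5.9091e-5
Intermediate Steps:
y = -25021 (y = -5 - 25016 = -25021)
1/(y + 41944) = 1/(-25021 + 41944) = 1/16923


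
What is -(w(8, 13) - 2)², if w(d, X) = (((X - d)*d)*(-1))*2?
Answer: -6724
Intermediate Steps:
w(d, X) = -2*d*(X - d) (w(d, X) = ((d*(X - d))*(-1))*2 = -d*(X - d)*2 = -2*d*(X - d))
-(w(8, 13) - 2)² = -(2*8*(8 - 1*13) - 2)² = -(2*8*(8 - 13) - 2)² = -(2*8*(-5) - 2)² = -(-80 - 2)² = -1*(-82)² = -1*6724 = -6724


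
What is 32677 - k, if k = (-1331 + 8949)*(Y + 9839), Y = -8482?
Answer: -10304949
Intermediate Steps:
k = 10337626 (k = (-1331 + 8949)*(-8482 + 9839) = 7618*1357 = 10337626)
32677 - k = 32677 - 1*10337626 = 32677 - 10337626 = -10304949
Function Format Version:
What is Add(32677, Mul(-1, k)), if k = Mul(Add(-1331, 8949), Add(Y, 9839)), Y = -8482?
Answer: -10304949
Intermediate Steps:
k = 10337626 (k = Mul(Add(-1331, 8949), Add(-8482, 9839)) = Mul(7618, 1357) = 10337626)
Add(32677, Mul(-1, k)) = Add(32677, Mul(-1, 10337626)) = Add(32677, -10337626) = -10304949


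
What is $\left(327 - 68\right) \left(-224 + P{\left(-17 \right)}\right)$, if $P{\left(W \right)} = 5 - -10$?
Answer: $-54131$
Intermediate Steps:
$P{\left(W \right)} = 15$ ($P{\left(W \right)} = 5 + 10 = 15$)
$\left(327 - 68\right) \left(-224 + P{\left(-17 \right)}\right) = \left(327 - 68\right) \left(-224 + 15\right) = 259 \left(-209\right) = -54131$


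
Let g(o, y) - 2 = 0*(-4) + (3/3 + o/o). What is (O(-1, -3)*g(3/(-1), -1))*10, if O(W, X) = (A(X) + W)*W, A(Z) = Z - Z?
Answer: 40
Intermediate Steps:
A(Z) = 0
O(W, X) = W**2 (O(W, X) = (0 + W)*W = W*W = W**2)
g(o, y) = 4 (g(o, y) = 2 + (0*(-4) + (3/3 + o/o)) = 2 + (0 + (3*(1/3) + 1)) = 2 + (0 + (1 + 1)) = 2 + (0 + 2) = 2 + 2 = 4)
(O(-1, -3)*g(3/(-1), -1))*10 = ((-1)**2*4)*10 = (1*4)*10 = 4*10 = 40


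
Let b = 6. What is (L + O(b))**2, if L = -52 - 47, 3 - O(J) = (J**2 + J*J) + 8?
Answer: 30976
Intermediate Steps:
O(J) = -5 - 2*J**2 (O(J) = 3 - ((J**2 + J*J) + 8) = 3 - ((J**2 + J**2) + 8) = 3 - (2*J**2 + 8) = 3 - (8 + 2*J**2) = 3 + (-8 - 2*J**2) = -5 - 2*J**2)
L = -99
(L + O(b))**2 = (-99 + (-5 - 2*6**2))**2 = (-99 + (-5 - 2*36))**2 = (-99 + (-5 - 72))**2 = (-99 - 77)**2 = (-176)**2 = 30976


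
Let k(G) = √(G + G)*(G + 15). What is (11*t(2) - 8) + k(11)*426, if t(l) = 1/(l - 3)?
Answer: -19 + 11076*√22 ≈ 51932.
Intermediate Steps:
t(l) = 1/(-3 + l)
k(G) = √2*√G*(15 + G) (k(G) = √(2*G)*(15 + G) = (√2*√G)*(15 + G) = √2*√G*(15 + G))
(11*t(2) - 8) + k(11)*426 = (11/(-3 + 2) - 8) + (√2*√11*(15 + 11))*426 = (11/(-1) - 8) + (√2*√11*26)*426 = (11*(-1) - 8) + (26*√22)*426 = (-11 - 8) + 11076*√22 = -19 + 11076*√22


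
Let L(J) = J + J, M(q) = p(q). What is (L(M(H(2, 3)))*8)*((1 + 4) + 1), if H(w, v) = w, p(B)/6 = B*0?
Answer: 0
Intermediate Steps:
p(B) = 0 (p(B) = 6*(B*0) = 6*0 = 0)
M(q) = 0
L(J) = 2*J
(L(M(H(2, 3)))*8)*((1 + 4) + 1) = ((2*0)*8)*((1 + 4) + 1) = (0*8)*(5 + 1) = 0*6 = 0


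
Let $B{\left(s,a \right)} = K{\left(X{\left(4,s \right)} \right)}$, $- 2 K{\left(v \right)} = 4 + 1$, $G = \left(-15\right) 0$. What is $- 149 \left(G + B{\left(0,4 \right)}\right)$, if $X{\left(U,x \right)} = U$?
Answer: $\frac{745}{2} \approx 372.5$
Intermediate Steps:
$G = 0$
$K{\left(v \right)} = - \frac{5}{2}$ ($K{\left(v \right)} = - \frac{4 + 1}{2} = \left(- \frac{1}{2}\right) 5 = - \frac{5}{2}$)
$B{\left(s,a \right)} = - \frac{5}{2}$
$- 149 \left(G + B{\left(0,4 \right)}\right) = - 149 \left(0 - \frac{5}{2}\right) = \left(-149\right) \left(- \frac{5}{2}\right) = \frac{745}{2}$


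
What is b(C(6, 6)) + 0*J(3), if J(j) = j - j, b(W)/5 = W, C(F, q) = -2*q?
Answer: -60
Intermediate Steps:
b(W) = 5*W
J(j) = 0
b(C(6, 6)) + 0*J(3) = 5*(-2*6) + 0*0 = 5*(-12) + 0 = -60 + 0 = -60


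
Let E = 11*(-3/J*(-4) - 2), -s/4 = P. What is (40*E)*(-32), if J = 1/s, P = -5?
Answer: -3351040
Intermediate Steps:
s = 20 (s = -4*(-5) = 20)
J = 1/20 ≈ 0.050000
E = 2618 (E = 11*(-3/1/20*(-4) - 2) = 11*(-3*20*(-4) - 2) = 11*(-60*(-4) - 2) = 11*(240 - 2) = 11*238 = 2618)
(40*E)*(-32) = (40*2618)*(-32) = 104720*(-32) = -3351040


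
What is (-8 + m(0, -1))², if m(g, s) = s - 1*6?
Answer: 225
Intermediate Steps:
m(g, s) = -6 + s (m(g, s) = s - 6 = -6 + s)
(-8 + m(0, -1))² = (-8 + (-6 - 1))² = (-8 - 7)² = (-15)² = 225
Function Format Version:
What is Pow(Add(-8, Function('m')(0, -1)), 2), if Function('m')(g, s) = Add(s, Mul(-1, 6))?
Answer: 225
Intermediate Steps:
Function('m')(g, s) = Add(-6, s) (Function('m')(g, s) = Add(s, -6) = Add(-6, s))
Pow(Add(-8, Function('m')(0, -1)), 2) = Pow(Add(-8, Add(-6, -1)), 2) = Pow(Add(-8, -7), 2) = Pow(-15, 2) = 225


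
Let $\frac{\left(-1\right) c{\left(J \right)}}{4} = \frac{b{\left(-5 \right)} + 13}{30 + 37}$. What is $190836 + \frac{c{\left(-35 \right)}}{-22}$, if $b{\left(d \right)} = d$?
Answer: $\frac{140646148}{737} \approx 1.9084 \cdot 10^{5}$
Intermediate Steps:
$c{\left(J \right)} = - \frac{32}{67}$ ($c{\left(J \right)} = - 4 \frac{-5 + 13}{30 + 37} = - 4 \cdot \frac{8}{67} = - 4 \cdot 8 \cdot \frac{1}{67} = \left(-4\right) \frac{8}{67} = - \frac{32}{67}$)
$190836 + \frac{c{\left(-35 \right)}}{-22} = 190836 - \frac{32}{67 \left(-22\right)} = 190836 - - \frac{16}{737} = 190836 + \frac{16}{737} = \frac{140646148}{737}$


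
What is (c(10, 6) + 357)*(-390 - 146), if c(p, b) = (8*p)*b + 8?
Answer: -452920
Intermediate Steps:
c(p, b) = 8 + 8*b*p (c(p, b) = 8*b*p + 8 = 8 + 8*b*p)
(c(10, 6) + 357)*(-390 - 146) = ((8 + 8*6*10) + 357)*(-390 - 146) = ((8 + 480) + 357)*(-536) = (488 + 357)*(-536) = 845*(-536) = -452920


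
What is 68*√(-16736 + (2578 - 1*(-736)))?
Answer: 68*I*√13422 ≈ 7878.0*I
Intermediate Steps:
68*√(-16736 + (2578 - 1*(-736))) = 68*√(-16736 + (2578 + 736)) = 68*√(-16736 + 3314) = 68*√(-13422) = 68*(I*√13422) = 68*I*√13422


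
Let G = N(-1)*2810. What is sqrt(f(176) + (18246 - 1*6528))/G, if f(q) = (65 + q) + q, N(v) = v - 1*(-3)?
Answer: sqrt(12135)/5620 ≈ 0.019601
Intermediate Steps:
N(v) = 3 + v (N(v) = v + 3 = 3 + v)
G = 5620 (G = (3 - 1)*2810 = 2*2810 = 5620)
f(q) = 65 + 2*q
sqrt(f(176) + (18246 - 1*6528))/G = sqrt((65 + 2*176) + (18246 - 1*6528))/5620 = sqrt((65 + 352) + (18246 - 6528))*(1/5620) = sqrt(417 + 11718)*(1/5620) = sqrt(12135)*(1/5620) = sqrt(12135)/5620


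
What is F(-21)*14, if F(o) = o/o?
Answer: 14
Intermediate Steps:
F(o) = 1
F(-21)*14 = 1*14 = 14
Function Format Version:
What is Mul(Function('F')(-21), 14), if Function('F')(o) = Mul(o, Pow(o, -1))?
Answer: 14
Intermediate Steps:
Function('F')(o) = 1
Mul(Function('F')(-21), 14) = Mul(1, 14) = 14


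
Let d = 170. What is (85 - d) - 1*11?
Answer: -96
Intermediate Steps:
(85 - d) - 1*11 = (85 - 1*170) - 1*11 = (85 - 170) - 11 = -85 - 11 = -96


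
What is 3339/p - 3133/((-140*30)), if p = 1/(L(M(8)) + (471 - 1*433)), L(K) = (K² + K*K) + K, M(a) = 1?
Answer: 574978933/4200 ≈ 1.3690e+5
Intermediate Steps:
L(K) = K + 2*K² (L(K) = (K² + K²) + K = 2*K² + K = K + 2*K²)
p = 1/41 (p = 1/(1*(1 + 2*1) + (471 - 1*433)) = 1/(1*(1 + 2) + (471 - 433)) = 1/(1*3 + 38) = 1/(3 + 38) = 1/41 ≈ 0.024390)
3339/p - 3133/((-140*30)) = 3339/(1/41) - 3133/((-140*30)) = 3339*41 - 3133/(-4200) = 136899 - 3133*(-1/4200) = 136899 + 3133/4200 = 574978933/4200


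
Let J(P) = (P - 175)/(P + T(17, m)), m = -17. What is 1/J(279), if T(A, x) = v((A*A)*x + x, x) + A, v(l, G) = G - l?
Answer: 5209/104 ≈ 50.087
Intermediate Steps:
T(A, x) = A - x*A² (T(A, x) = (x - ((A*A)*x + x)) + A = (x - (A²*x + x)) + A = (x - (x*A² + x)) + A = (x - (x + x*A²)) + A = (x + (-x - x*A²)) + A = -x*A² + A = A - x*A²)
J(P) = (-175 + P)/(4930 + P) (J(P) = (P - 175)/(P + 17*(1 - 1*17*(-17))) = (-175 + P)/(P + 17*(1 + 289)) = (-175 + P)/(P + 17*290) = (-175 + P)/(P + 4930) = (-175 + P)/(4930 + P))
1/J(279) = 1/((-175 + 279)/(4930 + 279)) = 1/(104/5209) = 5209/104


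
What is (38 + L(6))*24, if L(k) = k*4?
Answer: 1488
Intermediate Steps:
L(k) = 4*k
(38 + L(6))*24 = (38 + 4*6)*24 = (38 + 24)*24 = 62*24 = 1488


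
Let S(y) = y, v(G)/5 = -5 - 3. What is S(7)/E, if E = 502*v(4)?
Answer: -7/20080 ≈ -0.00034861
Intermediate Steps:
v(G) = -40 (v(G) = 5*(-5 - 3) = 5*(-8) = -40)
E = -20080 (E = 502*(-40) = -20080)
S(7)/E = 7/(-20080) = 7*(-1/20080) = -7/20080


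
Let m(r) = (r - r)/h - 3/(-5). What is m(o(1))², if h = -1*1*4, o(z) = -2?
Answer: 9/25 ≈ 0.36000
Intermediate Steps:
h = -4 (h = -1*4 = -4)
m(r) = ⅗ (m(r) = (r - r)/(-4) - 3/(-5) = 0*(-¼) - 3*(-⅕) = 0 + ⅗ = ⅗)
m(o(1))² = (⅗)² = 9/25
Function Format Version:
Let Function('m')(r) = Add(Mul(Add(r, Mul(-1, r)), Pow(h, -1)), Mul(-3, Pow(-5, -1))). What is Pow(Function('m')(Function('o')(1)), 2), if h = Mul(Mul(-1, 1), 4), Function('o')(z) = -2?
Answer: Rational(9, 25) ≈ 0.36000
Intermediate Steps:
h = -4 (h = Mul(-1, 4) = -4)
Function('m')(r) = Rational(3, 5) (Function('m')(r) = Add(Mul(Add(r, Mul(-1, r)), Pow(-4, -1)), Mul(-3, Pow(-5, -1))) = Add(Mul(0, Rational(-1, 4)), Mul(-3, Rational(-1, 5))) = Add(0, Rational(3, 5)) = Rational(3, 5))
Pow(Function('m')(Function('o')(1)), 2) = Pow(Rational(3, 5), 2) = Rational(9, 25)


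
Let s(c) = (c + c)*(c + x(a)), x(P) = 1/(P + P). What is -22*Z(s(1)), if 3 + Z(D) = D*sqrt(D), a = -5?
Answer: 66 - 594*sqrt(5)/25 ≈ 12.871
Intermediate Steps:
x(P) = 1/(2*P)
s(c) = 2*c*(-1/10 + c) (s(c) = (c + c)*(c + (1/2)/(-5)) = (2*c)*(c + (1/2)*(-1/5)) = (2*c)*(c - 1/10) = (2*c)*(-1/10 + c) = 2*c*(-1/10 + c))
Z(D) = -3 + D**(3/2) (Z(D) = -3 + D*sqrt(D) = -3 + D**(3/2))
-22*Z(s(1)) = -22*(-3 + ((1/5)*1*(-1 + 10*1))**(3/2)) = -22*(-3 + ((1/5)*1*(-1 + 10))**(3/2)) = -22*(-3 + ((1/5)*1*9)**(3/2)) = -22*(-3 + (9/5)**(3/2)) = -22*(-3 + 27*sqrt(5)/25) = 66 - 594*sqrt(5)/25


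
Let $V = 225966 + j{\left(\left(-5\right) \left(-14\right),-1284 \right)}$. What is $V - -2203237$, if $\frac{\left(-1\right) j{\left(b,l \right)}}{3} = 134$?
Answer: $2428801$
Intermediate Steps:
$j{\left(b,l \right)} = -402$ ($j{\left(b,l \right)} = \left(-3\right) 134 = -402$)
$V = 225564$ ($V = 225966 - 402 = 225564$)
$V - -2203237 = 225564 - -2203237 = 225564 + 2203237 = 2428801$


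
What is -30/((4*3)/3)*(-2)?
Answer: 15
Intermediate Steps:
-30/((4*3)/3)*(-2) = -30/(12*(⅓))*(-2) = -30/4*(-2) = -3*5/2*(-2) = -15/2*(-2) = 15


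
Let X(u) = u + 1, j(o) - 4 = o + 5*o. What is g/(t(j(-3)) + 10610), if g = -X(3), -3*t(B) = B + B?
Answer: -6/15929 ≈ -0.00037667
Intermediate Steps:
j(o) = 4 + 6*o (j(o) = 4 + (o + 5*o) = 4 + 6*o)
t(B) = -2*B/3 (t(B) = -(B + B)/3 = -2*B/3)
X(u) = 1 + u
g = -4 (g = -(1 + 3) = -1*4 = -4)
g/(t(j(-3)) + 10610) = -4/(-2*(4 + 6*(-3))/3 + 10610) = -4/(-2*(4 - 18)/3 + 10610) = -4/(-2/3*(-14) + 10610) = -4/(28/3 + 10610) = -4/31858/3 = -4*3/31858 = -6/15929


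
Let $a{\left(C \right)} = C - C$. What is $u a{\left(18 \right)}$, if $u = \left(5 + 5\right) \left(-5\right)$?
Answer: $0$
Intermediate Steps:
$a{\left(C \right)} = 0$
$u = -50$ ($u = 10 \left(-5\right) = -50$)
$u a{\left(18 \right)} = \left(-50\right) 0 = 0$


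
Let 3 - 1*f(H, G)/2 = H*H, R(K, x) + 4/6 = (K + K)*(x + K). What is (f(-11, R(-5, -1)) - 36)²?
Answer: 73984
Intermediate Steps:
R(K, x) = -⅔ + 2*K*(K + x) (R(K, x) = -⅔ + (K + K)*(x + K) = -⅔ + (2*K)*(K + x) = -⅔ + 2*K*(K + x))
f(H, G) = 6 - 2*H² (f(H, G) = 6 - 2*H*H = 6 - 2*H²)
(f(-11, R(-5, -1)) - 36)² = ((6 - 2*(-11)²) - 36)² = ((6 - 2*121) - 36)² = ((6 - 242) - 36)² = (-236 - 36)² = (-272)² = 73984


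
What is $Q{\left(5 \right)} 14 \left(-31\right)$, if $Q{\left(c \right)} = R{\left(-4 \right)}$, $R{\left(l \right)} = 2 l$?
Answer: $3472$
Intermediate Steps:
$Q{\left(c \right)} = -8$ ($Q{\left(c \right)} = 2 \left(-4\right) = -8$)
$Q{\left(5 \right)} 14 \left(-31\right) = \left(-8\right) 14 \left(-31\right) = \left(-112\right) \left(-31\right) = 3472$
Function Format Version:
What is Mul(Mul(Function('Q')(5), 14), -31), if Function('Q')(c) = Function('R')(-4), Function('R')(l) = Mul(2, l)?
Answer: 3472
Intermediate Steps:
Function('Q')(c) = -8 (Function('Q')(c) = Mul(2, -4) = -8)
Mul(Mul(Function('Q')(5), 14), -31) = Mul(Mul(-8, 14), -31) = Mul(-112, -31) = 3472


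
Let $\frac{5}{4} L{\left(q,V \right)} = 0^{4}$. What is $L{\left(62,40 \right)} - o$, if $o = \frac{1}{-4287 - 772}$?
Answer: $\frac{1}{5059} \approx 0.00019767$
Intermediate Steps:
$L{\left(q,V \right)} = 0$ ($L{\left(q,V \right)} = \frac{4 \cdot 0^{4}}{5} = \frac{4}{5} \cdot 0 = 0$)
$o = - \frac{1}{5059}$ ($o = \frac{1}{-5059} = - \frac{1}{5059} \approx -0.00019767$)
$L{\left(62,40 \right)} - o = 0 - - \frac{1}{5059} = 0 + \frac{1}{5059} = \frac{1}{5059}$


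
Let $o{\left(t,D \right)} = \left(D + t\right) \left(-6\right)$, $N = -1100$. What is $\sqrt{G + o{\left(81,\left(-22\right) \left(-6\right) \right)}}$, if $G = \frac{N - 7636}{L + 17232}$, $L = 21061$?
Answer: $\frac{i \sqrt{1874334746670}}{38293} \approx 35.752 i$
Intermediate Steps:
$o{\left(t,D \right)} = - 6 D - 6 t$
$G = - \frac{8736}{38293}$ ($G = \frac{-1100 - 7636}{21061 + 17232} = - \frac{8736}{38293} \approx -0.22814$)
$\sqrt{G + o{\left(81,\left(-22\right) \left(-6\right) \right)}} = \sqrt{- \frac{8736}{38293} - \left(486 + 6 \left(\left(-22\right) \left(-6\right)\right)\right)} = \sqrt{- \frac{8736}{38293} - 1278} = \sqrt{- \frac{48947190}{38293}} = \frac{i \sqrt{1874334746670}}{38293}$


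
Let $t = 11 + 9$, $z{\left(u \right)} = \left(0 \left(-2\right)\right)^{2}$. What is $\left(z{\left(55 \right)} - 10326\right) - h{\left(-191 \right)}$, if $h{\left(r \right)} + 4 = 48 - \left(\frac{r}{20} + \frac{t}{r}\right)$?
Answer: $- \frac{39650281}{3820} \approx -10380.0$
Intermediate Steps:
$z{\left(u \right)} = 0$ ($z{\left(u \right)} = 0^{2} = 0$)
$t = 20$
$h{\left(r \right)} = 44 - \frac{20}{r} - \frac{r}{20}$ ($h{\left(r \right)} = -4 - \left(-48 + \frac{20}{r} + \frac{r}{20}\right) = 44 - \frac{20}{r} - \frac{r}{20}$)
$\left(z{\left(55 \right)} - 10326\right) - h{\left(-191 \right)} = \left(0 - 10326\right) - \left(44 - \frac{20}{-191} - - \frac{191}{20}\right) = -10326 - \left(44 - - \frac{20}{191} + \frac{191}{20}\right) = -10326 - \left(44 + \frac{20}{191} + \frac{191}{20}\right) = -10326 - \frac{204961}{3820} = - \frac{39650281}{3820}$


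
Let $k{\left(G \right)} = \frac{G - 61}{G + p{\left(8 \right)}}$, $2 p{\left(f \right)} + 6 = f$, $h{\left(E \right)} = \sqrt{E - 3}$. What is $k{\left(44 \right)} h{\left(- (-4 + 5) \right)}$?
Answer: $- \frac{34 i}{45} \approx - 0.75556 i$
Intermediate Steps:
$h{\left(E \right)} = \sqrt{-3 + E}$
$p{\left(f \right)} = -3 + \frac{f}{2}$
$k{\left(G \right)} = \frac{-61 + G}{1 + G}$ ($k{\left(G \right)} = \frac{G - 61}{G + \left(-3 + \frac{1}{2} \cdot 8\right)} = \frac{-61 + G}{G + \left(-3 + 4\right)} = \frac{-61 + G}{G + 1} = \frac{-61 + G}{1 + G}$)
$k{\left(44 \right)} h{\left(- (-4 + 5) \right)} = \frac{-61 + 44}{1 + 44} \sqrt{-3 - \left(-4 + 5\right)} = \frac{1}{45} \left(-17\right) \sqrt{-3 - 1} = - \frac{17 \sqrt{-4}}{45} = - \frac{17 \cdot 2 i}{45} = - \frac{34 i}{45}$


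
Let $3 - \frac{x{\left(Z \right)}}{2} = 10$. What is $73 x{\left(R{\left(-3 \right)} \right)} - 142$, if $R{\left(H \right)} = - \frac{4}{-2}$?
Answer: $-1164$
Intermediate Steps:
$R{\left(H \right)} = 2$ ($R{\left(H \right)} = \left(-4\right) \left(- \frac{1}{2}\right) = 2$)
$x{\left(Z \right)} = -14$ ($x{\left(Z \right)} = 6 - 20 = -14$)
$73 x{\left(R{\left(-3 \right)} \right)} - 142 = 73 \left(-14\right) - 142 = -1022 - 142 = -1164$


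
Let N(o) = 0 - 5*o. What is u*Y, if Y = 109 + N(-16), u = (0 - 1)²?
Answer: 189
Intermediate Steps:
N(o) = -5*o
u = 1 (u = (-1)² = 1)
Y = 189 (Y = 109 - 5*(-16) = 109 + 80 = 189)
u*Y = 1*189 = 189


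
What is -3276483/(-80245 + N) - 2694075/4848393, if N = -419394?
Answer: 692362490614/115354582387 ≈ 6.0020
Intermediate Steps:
-3276483/(-80245 + N) - 2694075/4848393 = -3276483/(-80245 - 419394) - 2694075/4848393 = -3276483/(-499639) - 2694075*1/4848393 = -3276483*(-1/499639) - 898025/1616131 = 468069/71377 - 898025/1616131 = 692362490614/115354582387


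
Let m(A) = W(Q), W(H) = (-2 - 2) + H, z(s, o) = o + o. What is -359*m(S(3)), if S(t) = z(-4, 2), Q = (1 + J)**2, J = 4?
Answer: -7539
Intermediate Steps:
z(s, o) = 2*o
Q = 25 (Q = (1 + 4)**2 = 5**2 = 25)
S(t) = 4 (S(t) = 2*2 = 4)
W(H) = -4 + H
m(A) = 21 (m(A) = -4 + 25 = 21)
-359*m(S(3)) = -359*21 = -7539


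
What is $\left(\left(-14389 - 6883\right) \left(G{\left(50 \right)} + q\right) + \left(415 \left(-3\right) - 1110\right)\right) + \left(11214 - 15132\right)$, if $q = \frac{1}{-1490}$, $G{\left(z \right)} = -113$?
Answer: $\frac{1786120571}{745} \approx 2.3975 \cdot 10^{6}$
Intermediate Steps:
$q = - \frac{1}{1490} \approx -0.00067114$
$\left(\left(-14389 - 6883\right) \left(G{\left(50 \right)} + q\right) + \left(415 \left(-3\right) - 1110\right)\right) + \left(11214 - 15132\right) = \left(\left(-14389 - 6883\right) \left(-113 - \frac{1}{1490}\right) + \left(415 \left(-3\right) - 1110\right)\right) + \left(11214 - 15132\right) = \left(\left(-21272\right) \left(- \frac{168371}{1490}\right) - 2355\right) + \left(11214 - 15132\right) = \left(\frac{1790793956}{745} - 2355\right) - 3918 = \frac{1789039481}{745} - 3918 = \frac{1786120571}{745}$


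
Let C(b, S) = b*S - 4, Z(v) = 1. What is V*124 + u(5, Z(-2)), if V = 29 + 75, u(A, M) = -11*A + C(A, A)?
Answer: 12862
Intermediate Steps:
C(b, S) = -4 + S*b (C(b, S) = S*b - 4 = -4 + S*b)
u(A, M) = -4 + A² - 11*A (u(A, M) = -11*A + (-4 + A*A) = -11*A + (-4 + A²) = -4 + A² - 11*A)
V = 104
V*124 + u(5, Z(-2)) = 104*124 + (-4 + 5² - 11*5) = 12896 + (-4 + 25 - 55) = 12896 - 34 = 12862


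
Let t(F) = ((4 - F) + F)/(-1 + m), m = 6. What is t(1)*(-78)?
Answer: -312/5 ≈ -62.400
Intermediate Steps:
t(F) = ⅘ (t(F) = ((4 - F) + F)/(-1 + 6) = 4/5 = 4*(⅕) = ⅘)
t(1)*(-78) = (⅘)*(-78) = -312/5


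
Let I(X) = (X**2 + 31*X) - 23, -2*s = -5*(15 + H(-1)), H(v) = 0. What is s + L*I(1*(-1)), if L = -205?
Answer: 21805/2 ≈ 10903.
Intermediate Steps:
s = 75/2 (s = -(-5)*(15 + 0)/2 = -(-5)*15/2 = -1/2*(-75) = 75/2 ≈ 37.500)
I(X) = -23 + X**2 + 31*X
s + L*I(1*(-1)) = 75/2 - 205*(-23 + (1*(-1))**2 + 31*(1*(-1))) = 75/2 - 205*(-23 + (-1)**2 + 31*(-1)) = 75/2 - 205*(-23 + 1 - 31) = 75/2 - 205*(-53) = 75/2 + 10865 = 21805/2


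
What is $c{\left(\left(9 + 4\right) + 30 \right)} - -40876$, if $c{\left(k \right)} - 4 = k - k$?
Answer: $40880$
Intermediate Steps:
$c{\left(k \right)} = 4$ ($c{\left(k \right)} = 4 + \left(k - k\right) = 4 + 0 = 4$)
$c{\left(\left(9 + 4\right) + 30 \right)} - -40876 = 4 - -40876 = 4 + 40876 = 40880$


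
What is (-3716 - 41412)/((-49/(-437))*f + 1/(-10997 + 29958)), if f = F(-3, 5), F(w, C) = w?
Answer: 186964333748/1393415 ≈ 1.3418e+5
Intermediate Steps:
f = -3
(-3716 - 41412)/((-49/(-437))*f + 1/(-10997 + 29958)) = (-3716 - 41412)/(-49/(-437)*(-3) + 1/(-10997 + 29958)) = -45128/(-49*(-1/437)*(-3) + 1/18961) = -45128/((49/437)*(-3) + 1/18961) = -45128/(-147/437 + 1/18961) = -45128/(-2786830/8285957) = -45128*(-8285957/2786830) = 186964333748/1393415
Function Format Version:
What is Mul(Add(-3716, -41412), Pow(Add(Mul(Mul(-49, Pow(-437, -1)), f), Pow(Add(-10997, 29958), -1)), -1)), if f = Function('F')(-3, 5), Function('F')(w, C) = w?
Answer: Rational(186964333748, 1393415) ≈ 1.3418e+5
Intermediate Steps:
f = -3
Mul(Add(-3716, -41412), Pow(Add(Mul(Mul(-49, Pow(-437, -1)), f), Pow(Add(-10997, 29958), -1)), -1)) = Mul(Add(-3716, -41412), Pow(Add(Mul(Mul(-49, Pow(-437, -1)), -3), Pow(Add(-10997, 29958), -1)), -1)) = Mul(-45128, Pow(Add(Mul(Mul(-49, Rational(-1, 437)), -3), Pow(18961, -1)), -1)) = Mul(-45128, Pow(Add(Mul(Rational(49, 437), -3), Rational(1, 18961)), -1)) = Mul(-45128, Pow(Add(Rational(-147, 437), Rational(1, 18961)), -1)) = Mul(-45128, Pow(Rational(-2786830, 8285957), -1)) = Mul(-45128, Rational(-8285957, 2786830)) = Rational(186964333748, 1393415)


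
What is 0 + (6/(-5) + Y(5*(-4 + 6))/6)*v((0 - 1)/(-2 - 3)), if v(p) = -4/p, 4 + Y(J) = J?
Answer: 4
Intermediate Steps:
Y(J) = -4 + J
0 + (6/(-5) + Y(5*(-4 + 6))/6)*v((0 - 1)/(-2 - 3)) = 0 + (6/(-5) + (-4 + 5*(-4 + 6))/6)*(-4*(-2 - 3)/(0 - 1)) = 0 + (6*(-⅕) + (-4 + 5*2)*(⅙))*(-4/((-1/(-5)))) = 0 + (-6/5 + (-4 + 10)*(⅙))*(-4/((-1*(-⅕)))) = 0 + (-6/5 + 6*(⅙))*(-4/⅕) = 0 + (-6/5 + 1)*(-4*5) = 0 - ⅕*(-20) = 0 + 4 = 4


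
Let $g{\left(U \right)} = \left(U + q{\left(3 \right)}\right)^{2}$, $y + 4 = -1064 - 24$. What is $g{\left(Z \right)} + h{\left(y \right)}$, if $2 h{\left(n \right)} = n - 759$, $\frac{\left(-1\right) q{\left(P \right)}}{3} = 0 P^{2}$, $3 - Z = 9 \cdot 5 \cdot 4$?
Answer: $\frac{60807}{2} \approx 30404.0$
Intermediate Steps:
$y = -1092$ ($y = -4 - 1088 = -1092$)
$Z = -177$ ($Z = 3 - 9 \cdot 5 \cdot 4 = 3 - 45 \cdot 4 = 3 - 180 = -177$)
$q{\left(P \right)} = 0$ ($q{\left(P \right)} = - 3 \cdot 0 P^{2} = \left(-3\right) 0 = 0$)
$g{\left(U \right)} = U^{2}$ ($g{\left(U \right)} = \left(U + 0\right)^{2} = U^{2}$)
$h{\left(n \right)} = - \frac{759}{2} + \frac{n}{2}$ ($h{\left(n \right)} = \frac{n - 759}{2} = \frac{-759 + n}{2} = - \frac{759}{2} + \frac{n}{2}$)
$g{\left(Z \right)} + h{\left(y \right)} = \left(-177\right)^{2} + \left(- \frac{759}{2} + \frac{1}{2} \left(-1092\right)\right) = 31329 - \frac{1851}{2} = \frac{60807}{2}$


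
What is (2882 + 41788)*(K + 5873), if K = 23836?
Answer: 1327101030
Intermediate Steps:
(2882 + 41788)*(K + 5873) = (2882 + 41788)*(23836 + 5873) = 44670*29709 = 1327101030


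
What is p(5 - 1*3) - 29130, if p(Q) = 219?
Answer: -28911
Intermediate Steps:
p(5 - 1*3) - 29130 = 219 - 29130 = -28911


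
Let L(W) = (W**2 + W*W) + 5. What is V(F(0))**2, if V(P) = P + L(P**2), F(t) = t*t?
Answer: 25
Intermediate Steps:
L(W) = 5 + 2*W**2 (L(W) = (W**2 + W**2) + 5 = 2*W**2 + 5 = 5 + 2*W**2)
F(t) = t**2
V(P) = 5 + P + 2*P**4 (V(P) = P + (5 + 2*(P**2)**2) = P + (5 + 2*P**4) = 5 + P + 2*P**4)
V(F(0))**2 = (5 + 0**2 + 2*(0**2)**4)**2 = (5 + 0 + 2*0**4)**2 = (5 + 0 + 2*0)**2 = (5 + 0 + 0)**2 = 5**2 = 25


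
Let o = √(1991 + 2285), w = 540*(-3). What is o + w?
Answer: -1620 + 2*√1069 ≈ -1554.6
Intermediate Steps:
w = -1620
o = 2*√1069 (o = √4276 = 2*√1069 ≈ 65.391)
o + w = 2*√1069 - 1620 = -1620 + 2*√1069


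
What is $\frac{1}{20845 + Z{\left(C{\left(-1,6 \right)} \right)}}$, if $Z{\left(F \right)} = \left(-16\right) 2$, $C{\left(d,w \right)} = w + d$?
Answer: $\frac{1}{20813} \approx 4.8047 \cdot 10^{-5}$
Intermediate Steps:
$C{\left(d,w \right)} = d + w$
$Z{\left(F \right)} = -32$
$\frac{1}{20845 + Z{\left(C{\left(-1,6 \right)} \right)}} = \frac{1}{20845 - 32} = \frac{1}{20813}$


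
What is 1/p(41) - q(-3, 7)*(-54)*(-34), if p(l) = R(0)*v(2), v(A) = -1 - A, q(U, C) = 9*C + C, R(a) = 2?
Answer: -771121/6 ≈ -1.2852e+5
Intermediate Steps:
q(U, C) = 10*C
p(l) = -6 (p(l) = 2*(-1 - 1*2) = 2*(-1 - 2) = 2*(-3) = -6)
1/p(41) - q(-3, 7)*(-54)*(-34) = 1/(-6) - (10*7)*(-54)*(-34) = -⅙ - 70*(-54)*(-34) = -⅙ - (-3780)*(-34) = -⅙ - 1*128520 = -⅙ - 128520 = -771121/6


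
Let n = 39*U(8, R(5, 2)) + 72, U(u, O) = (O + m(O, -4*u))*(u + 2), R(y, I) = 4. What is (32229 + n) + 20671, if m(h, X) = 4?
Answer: 56092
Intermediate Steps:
U(u, O) = (2 + u)*(4 + O) (U(u, O) = (O + 4)*(u + 2) = (4 + O)*(2 + u) = (2 + u)*(4 + O))
n = 3192 (n = 39*(8 + 2*4 + 4*8 + 4*8) + 72 = 39*(8 + 8 + 32 + 32) + 72 = 39*80 + 72 = 3120 + 72 = 3192)
(32229 + n) + 20671 = (32229 + 3192) + 20671 = 35421 + 20671 = 56092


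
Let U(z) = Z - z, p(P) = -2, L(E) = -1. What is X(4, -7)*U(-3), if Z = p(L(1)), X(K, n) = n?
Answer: -7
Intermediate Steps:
Z = -2
U(z) = -2 - z
X(4, -7)*U(-3) = -7*(-2 - 1*(-3)) = -7*(-2 + 3) = -7*1 = -7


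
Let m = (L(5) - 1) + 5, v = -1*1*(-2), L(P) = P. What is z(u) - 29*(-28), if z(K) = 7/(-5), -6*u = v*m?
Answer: 4053/5 ≈ 810.60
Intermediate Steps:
v = 2 (v = -1*(-2) = 2)
m = 9 (m = (5 - 1) + 5 = 4 + 5 = 9)
u = -3 (u = -9/3 = -1/6*18 = -3)
z(K) = -7/5 (z(K) = 7*(-1/5) = -7/5)
z(u) - 29*(-28) = -7/5 - 29*(-28) = -7/5 + 812 = 4053/5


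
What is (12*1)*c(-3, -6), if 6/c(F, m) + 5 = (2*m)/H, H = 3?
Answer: -8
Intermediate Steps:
c(F, m) = 6/(-5 + 2*m/3) (c(F, m) = 6/(-5 + (2*m)/3) = 6/(-5 + (2*m)*(⅓)) = 6/(-5 + 2*m/3))
(12*1)*c(-3, -6) = (12*1)*(18/(-15 + 2*(-6))) = 12*(18/(-15 - 12)) = 12*(18/(-27)) = 12*(18*(-1/27)) = 12*(-⅔) = -8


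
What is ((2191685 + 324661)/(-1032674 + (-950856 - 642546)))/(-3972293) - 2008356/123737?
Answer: -10475126144544103203/645383937415052758 ≈ -16.231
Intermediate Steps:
((2191685 + 324661)/(-1032674 + (-950856 - 642546)))/(-3972293) - 2008356/123737 = (2516346/(-1032674 - 1593402))*(-1/3972293) - 2008356*1/123737 = (2516346/(-2626076))*(-1/3972293) - 2008356/123737 = (2516346*(-1/2626076))*(-1/3972293) - 2008356/123737 = -1258173/1313038*(-1/3972293) - 2008356/123737 = 1258173/5215771656134 - 2008356/123737 = -10475126144544103203/645383937415052758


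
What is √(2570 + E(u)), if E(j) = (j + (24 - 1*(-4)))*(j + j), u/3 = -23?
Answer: 22*√17 ≈ 90.708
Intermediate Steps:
u = -69 (u = 3*(-23) = -69)
E(j) = 2*j*(28 + j) (E(j) = (j + (24 + 4))*(2*j) = (j + 28)*(2*j) = (28 + j)*(2*j) = 2*j*(28 + j))
√(2570 + E(u)) = √(2570 + 2*(-69)*(28 - 69)) = √(2570 + 2*(-69)*(-41)) = √(2570 + 5658) = √8228 = 22*√17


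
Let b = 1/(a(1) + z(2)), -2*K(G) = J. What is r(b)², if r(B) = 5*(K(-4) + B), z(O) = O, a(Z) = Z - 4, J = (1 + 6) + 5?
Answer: 1225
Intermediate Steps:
J = 12 (J = 7 + 5 = 12)
a(Z) = -4 + Z
K(G) = -6 (K(G) = -½*12 = -6)
b = -1 (b = 1/((-4 + 1) + 2) = 1/(-3 + 2) = 1/(-1) = -1)
r(B) = -30 + 5*B (r(B) = 5*(-6 + B) = -30 + 5*B)
r(b)² = (-30 + 5*(-1))² = (-30 - 5)² = (-35)² = 1225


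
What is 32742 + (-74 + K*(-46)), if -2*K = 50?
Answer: 33818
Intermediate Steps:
K = -25 (K = -1/2*50 = -25)
32742 + (-74 + K*(-46)) = 32742 + (-74 - 25*(-46)) = 32742 + (-74 + 1150) = 32742 + 1076 = 33818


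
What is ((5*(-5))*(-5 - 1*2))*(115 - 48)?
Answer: 11725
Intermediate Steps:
((5*(-5))*(-5 - 1*2))*(115 - 48) = -25*(-5 - 2)*67 = -25*(-7)*67 = 175*67 = 11725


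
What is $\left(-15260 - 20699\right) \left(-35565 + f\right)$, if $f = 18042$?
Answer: $630109557$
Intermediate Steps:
$\left(-15260 - 20699\right) \left(-35565 + f\right) = \left(-15260 - 20699\right) \left(-35565 + 18042\right) = \left(-35959\right) \left(-17523\right) = 630109557$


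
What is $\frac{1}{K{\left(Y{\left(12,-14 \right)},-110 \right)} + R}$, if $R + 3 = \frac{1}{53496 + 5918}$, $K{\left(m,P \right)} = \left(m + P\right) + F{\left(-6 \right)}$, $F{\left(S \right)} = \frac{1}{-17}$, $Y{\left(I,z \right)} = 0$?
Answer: $- \frac{1010038}{114193691} \approx -0.008845$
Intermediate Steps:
$F{\left(S \right)} = - \frac{1}{17}$
$K{\left(m,P \right)} = - \frac{1}{17} + P + m$ ($K{\left(m,P \right)} = \left(m + P\right) - \frac{1}{17} = \left(P + m\right) - \frac{1}{17} = - \frac{1}{17} + P + m$)
$R = - \frac{178241}{59414}$ ($R = -3 + \frac{1}{53496 + 5918} = -3 + \frac{1}{59414} = - \frac{178241}{59414} \approx -3.0$)
$\frac{1}{K{\left(Y{\left(12,-14 \right)},-110 \right)} + R} = \frac{1}{\left(- \frac{1}{17} - 110 + 0\right) - \frac{178241}{59414}} = \frac{1}{- \frac{1871}{17} - \frac{178241}{59414}} = \frac{1}{- \frac{114193691}{1010038}} = - \frac{1010038}{114193691}$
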